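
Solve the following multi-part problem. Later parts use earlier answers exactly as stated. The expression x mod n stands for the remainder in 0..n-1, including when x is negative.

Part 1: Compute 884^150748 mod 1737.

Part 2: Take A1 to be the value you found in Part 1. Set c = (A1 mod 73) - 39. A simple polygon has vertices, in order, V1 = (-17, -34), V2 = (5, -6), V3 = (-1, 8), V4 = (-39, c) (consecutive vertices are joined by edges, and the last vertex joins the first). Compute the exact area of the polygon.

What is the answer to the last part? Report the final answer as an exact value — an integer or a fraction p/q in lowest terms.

1172

Part 1: squarings mod 1737: 884^1=884, 884^2=1543, 884^4=1159, 884^8=580, 884^16=1159, 884^32=580, 884^64=1159, 884^128=580, 884^256=1159, 884^512=580, 884^1024=1159, 884^2048=580, 884^4096=1159, 884^8192=580, 884^16384=1159, 884^32768=580, 884^65536=1159, 884^131072=580; 884^150748 = 884^4 * 884^8 * 884^16 * 884^64 * 884^128 * 884^1024 * 884^2048 * 884^16384 * 884^131072 = 1159 (mod 1737); answer 1159
Part 2: A1 = 1159; c = 25; cross terms: (-17*-6 - 5*-34)=272, (5*8 - -1*-6)=34, (-1*25 - -39*8)=287, (-39*-34 - -17*25)=1751; twice the area = |2344| = 2344; area = 1172; answer 1172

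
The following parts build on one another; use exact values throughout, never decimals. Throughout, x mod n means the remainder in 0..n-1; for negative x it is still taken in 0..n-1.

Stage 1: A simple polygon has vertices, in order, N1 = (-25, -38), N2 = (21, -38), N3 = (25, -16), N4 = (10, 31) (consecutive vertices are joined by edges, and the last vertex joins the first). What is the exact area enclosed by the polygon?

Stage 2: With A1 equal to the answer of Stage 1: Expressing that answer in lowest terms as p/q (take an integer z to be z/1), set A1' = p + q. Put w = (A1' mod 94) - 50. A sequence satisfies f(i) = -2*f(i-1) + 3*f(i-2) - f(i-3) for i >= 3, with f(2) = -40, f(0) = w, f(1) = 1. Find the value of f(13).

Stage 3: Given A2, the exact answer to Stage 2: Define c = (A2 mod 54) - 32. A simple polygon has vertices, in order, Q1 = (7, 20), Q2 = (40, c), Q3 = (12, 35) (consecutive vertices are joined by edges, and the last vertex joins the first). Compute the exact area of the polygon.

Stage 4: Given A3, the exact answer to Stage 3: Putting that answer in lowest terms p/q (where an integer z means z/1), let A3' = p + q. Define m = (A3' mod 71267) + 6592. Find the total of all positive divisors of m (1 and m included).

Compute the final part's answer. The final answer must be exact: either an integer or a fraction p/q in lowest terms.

13716

Stage 1: cross terms: (-25*-38 - 21*-38)=1748, (21*-16 - 25*-38)=614, (25*31 - 10*-16)=935, (10*-38 - -25*31)=395; twice the area = |3692| = 3692; area = 1846; answer 1846
Stage 2: A1 = 1846; threaded value p + q = 1847; w = 11; f(3) = -2*(-40) + 3*(1) - 1*(11) = 72; iterating: f(3)=72, f(4)=-265, f(5)=786, f(6)=-2439, f(7)=7501, f(8)=-23105, f(9)=71152, f(10)=-219120, f(11)=674801, f(12)=-2078114, f(13)=6399751; answer 6399751
Stage 3: A2 = 6399751; c = 17; cross terms: (7*17 - 40*20)=-681, (40*35 - 12*17)=1196, (12*20 - 7*35)=-5; twice the area = |510| = 510; area = 255; answer 255
Stage 4: A3 = 255; threaded value p + q = 256; m = 6848; 6848 = 2^6 * 107; sigma = (1 + 2 + 4 + 8 + 16 + 32 + 64) * (1 + 107) = 127 * 108 = 13716; answer 13716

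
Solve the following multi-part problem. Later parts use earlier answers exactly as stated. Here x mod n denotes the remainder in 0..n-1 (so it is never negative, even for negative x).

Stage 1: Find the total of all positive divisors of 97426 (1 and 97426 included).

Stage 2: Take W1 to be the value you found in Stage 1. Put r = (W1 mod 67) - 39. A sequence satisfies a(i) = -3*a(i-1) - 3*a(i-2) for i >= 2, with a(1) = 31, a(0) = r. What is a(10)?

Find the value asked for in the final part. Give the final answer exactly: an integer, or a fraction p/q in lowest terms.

-7047

Stage 1: 97426 = 2 * 7 * 6959; sigma = (1 + 2) * (1 + 7) * (1 + 6959) = 3 * 8 * 6960 = 167040; answer 167040
Stage 2: W1 = 167040; r = -30; a(2) = -3*(31) - 3*(-30) = -3; iterating: a(2)=-3, a(3)=-84, a(4)=261, a(5)=-531, a(6)=810, a(7)=-837, a(8)=81, a(9)=2268, a(10)=-7047; answer -7047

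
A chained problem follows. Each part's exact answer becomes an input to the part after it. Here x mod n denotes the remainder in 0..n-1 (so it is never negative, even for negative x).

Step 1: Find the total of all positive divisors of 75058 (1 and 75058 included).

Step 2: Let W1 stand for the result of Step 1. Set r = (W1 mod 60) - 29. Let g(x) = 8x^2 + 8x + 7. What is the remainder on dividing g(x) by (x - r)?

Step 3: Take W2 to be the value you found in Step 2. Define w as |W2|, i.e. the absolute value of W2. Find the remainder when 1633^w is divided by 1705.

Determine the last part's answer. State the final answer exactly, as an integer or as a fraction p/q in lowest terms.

1412

Step 1: 75058 = 2 * 37529; sigma = (1 + 2) * (1 + 37529) = 3 * 37530 = 112590; answer 112590
Step 2: W1 = 112590; r = 1; remainder = value at the root: 8*(1)^2 + 8*(1)^1 + 7 = (8) + (8) + (7) = 23; answer 23
Step 3: W2 = 23; w = 23; squarings mod 1705: 1633^1=1633, 1633^2=69, 1633^4=1351, 1633^8=851, 1633^16=1281; 1633^23 = 1633^1 * 1633^2 * 1633^4 * 1633^16 = 1412 (mod 1705); answer 1412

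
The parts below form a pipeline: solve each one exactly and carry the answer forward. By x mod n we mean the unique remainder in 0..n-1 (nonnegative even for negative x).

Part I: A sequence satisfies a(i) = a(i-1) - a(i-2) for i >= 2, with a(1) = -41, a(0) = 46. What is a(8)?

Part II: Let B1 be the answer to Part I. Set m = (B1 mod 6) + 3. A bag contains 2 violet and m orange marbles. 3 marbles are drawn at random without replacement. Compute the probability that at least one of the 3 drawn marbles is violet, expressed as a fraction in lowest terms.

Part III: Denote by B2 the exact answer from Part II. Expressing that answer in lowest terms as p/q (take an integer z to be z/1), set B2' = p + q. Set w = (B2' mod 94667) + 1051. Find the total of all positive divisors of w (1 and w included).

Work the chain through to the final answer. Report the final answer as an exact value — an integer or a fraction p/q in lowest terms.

2160

Part I: a(2) = 1*(-41) - 1*(46) = -87; iterating: a(2)=-87, a(3)=-46, a(4)=41, a(5)=87, a(6)=46, a(7)=-41, a(8)=-87; answer -87
Part II: B1 = -87; m = 6; total draws C(8,3) = 56; complement C(6,3) = 20; favorable 56 - 20 = 36; P = 9/14; answer 9/14
Part III: B2 = 9/14; threaded value p + q = 23; w = 1074; 1074 = 2 * 3 * 179; sigma = (1 + 2) * (1 + 3) * (1 + 179) = 3 * 4 * 180 = 2160; answer 2160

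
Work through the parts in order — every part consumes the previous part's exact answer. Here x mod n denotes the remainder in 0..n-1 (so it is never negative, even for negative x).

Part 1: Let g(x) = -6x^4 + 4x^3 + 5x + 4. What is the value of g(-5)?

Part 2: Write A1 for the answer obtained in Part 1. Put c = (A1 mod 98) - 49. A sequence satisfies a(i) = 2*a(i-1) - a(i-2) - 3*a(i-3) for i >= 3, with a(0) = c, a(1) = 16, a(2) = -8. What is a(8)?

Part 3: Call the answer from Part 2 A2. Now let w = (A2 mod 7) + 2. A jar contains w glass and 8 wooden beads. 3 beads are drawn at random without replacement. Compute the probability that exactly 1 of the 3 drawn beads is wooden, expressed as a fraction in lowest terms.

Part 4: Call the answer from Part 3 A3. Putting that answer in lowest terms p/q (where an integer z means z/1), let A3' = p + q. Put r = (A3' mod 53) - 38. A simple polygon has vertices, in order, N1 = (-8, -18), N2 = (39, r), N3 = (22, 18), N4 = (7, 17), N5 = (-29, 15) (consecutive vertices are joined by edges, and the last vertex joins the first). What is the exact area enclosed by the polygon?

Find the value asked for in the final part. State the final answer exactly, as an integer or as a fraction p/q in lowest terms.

Part 1: -6*(-5)^4 + 4*(-5)^3 + 5*(-5)^1 + 4 = (-3750) + (-500) + (-25) + (4) = -4271; answer -4271
Part 2: A1 = -4271; c = -8; a(3) = 2*(-8) - 1*(16) - 3*(-8) = -8; iterating: a(3)=-8, a(4)=-56, a(5)=-80, a(6)=-80, a(7)=88, a(8)=496; answer 496
Part 3: A2 = 496; w = 8; total draws C(16,3) = 560; favorable C(8,1)*C(8,2) = 224; P = 2/5; answer 2/5
Part 4: A3 = 2/5; threaded value p + q = 7; r = -31; cross terms: (-8*-31 - 39*-18)=950, (39*18 - 22*-31)=1384, (22*17 - 7*18)=248, (7*15 - -29*17)=598, (-29*-18 - -8*15)=642; twice the area = |3822| = 3822; area = 1911; answer 1911

1911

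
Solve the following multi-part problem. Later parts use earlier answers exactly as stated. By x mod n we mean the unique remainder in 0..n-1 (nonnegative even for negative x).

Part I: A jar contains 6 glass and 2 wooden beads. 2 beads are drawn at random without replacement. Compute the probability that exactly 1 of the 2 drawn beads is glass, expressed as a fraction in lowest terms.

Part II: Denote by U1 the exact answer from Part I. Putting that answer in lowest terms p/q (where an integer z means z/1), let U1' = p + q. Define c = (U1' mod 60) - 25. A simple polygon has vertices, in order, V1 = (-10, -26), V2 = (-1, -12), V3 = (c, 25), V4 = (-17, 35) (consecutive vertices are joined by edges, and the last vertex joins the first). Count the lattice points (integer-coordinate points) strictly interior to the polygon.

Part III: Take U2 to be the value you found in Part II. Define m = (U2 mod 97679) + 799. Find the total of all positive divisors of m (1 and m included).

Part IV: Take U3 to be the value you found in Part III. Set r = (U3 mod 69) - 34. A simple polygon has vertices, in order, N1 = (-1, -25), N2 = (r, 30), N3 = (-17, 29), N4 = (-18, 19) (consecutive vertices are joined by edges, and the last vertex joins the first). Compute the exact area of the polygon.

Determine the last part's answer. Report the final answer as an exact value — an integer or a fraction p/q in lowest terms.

101

Part I: total draws C(8,2) = 28; favorable C(6,1)*C(2,1) = 12; P = 3/7; answer 3/7
Part II: U1 = 3/7; threaded value p + q = 10; c = -15; cross terms: (-10*-12 - -1*-26)=94, (-1*25 - -15*-12)=-205, (-15*35 - -17*25)=-100, (-17*-26 - -10*35)=792; twice the area = |581| = 581; area = 581/2; boundary points = 1 + 1 + 2 + 1 = 5; strictly interior points = area - boundary/2 + 1 = 289; answer 289
Part III: U2 = 289; m = 1088; 1088 = 2^6 * 17; sigma = (1 + 2 + 4 + 8 + 16 + 32 + 64) * (1 + 17) = 127 * 18 = 2286; answer 2286
Part IV: U3 = 2286; r = -25; cross terms: (-1*30 - -25*-25)=-655, (-25*29 - -17*30)=-215, (-17*19 - -18*29)=199, (-18*-25 - -1*19)=469; twice the area = |-202| = 202; area = 101; answer 101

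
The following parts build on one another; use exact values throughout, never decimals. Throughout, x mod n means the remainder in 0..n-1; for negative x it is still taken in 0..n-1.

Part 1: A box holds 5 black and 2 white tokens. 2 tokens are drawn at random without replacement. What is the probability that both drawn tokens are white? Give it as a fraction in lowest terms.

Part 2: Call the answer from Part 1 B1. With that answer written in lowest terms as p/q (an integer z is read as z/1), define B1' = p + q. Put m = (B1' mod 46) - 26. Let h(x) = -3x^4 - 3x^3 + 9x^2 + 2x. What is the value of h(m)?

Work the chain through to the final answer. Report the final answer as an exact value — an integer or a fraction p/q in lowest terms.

Part 1: total draws C(7,2) = 21; favorable C(2,2) = 1; P = 1/21; answer 1/21
Part 2: B1 = 1/21; threaded value p + q = 22; m = -4; -3*(-4)^4 - 3*(-4)^3 + 9*(-4)^2 + 2*(-4)^1 = (-768) + (192) + (144) + (-8) = -440; answer -440

-440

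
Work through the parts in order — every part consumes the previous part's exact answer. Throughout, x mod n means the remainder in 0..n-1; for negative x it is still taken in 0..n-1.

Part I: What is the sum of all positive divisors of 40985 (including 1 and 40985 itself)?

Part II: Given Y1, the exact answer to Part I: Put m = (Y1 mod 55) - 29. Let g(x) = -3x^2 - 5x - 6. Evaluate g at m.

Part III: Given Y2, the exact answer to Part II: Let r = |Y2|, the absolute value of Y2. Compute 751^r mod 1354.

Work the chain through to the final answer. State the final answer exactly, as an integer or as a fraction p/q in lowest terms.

Part I: 40985 = 5 * 7 * 1171; sigma = (1 + 5) * (1 + 7) * (1 + 1171) = 6 * 8 * 1172 = 56256; answer 56256
Part II: Y1 = 56256; m = 17; -3*(17)^2 - 5*(17)^1 - 6 = (-867) + (-85) + (-6) = -958; answer -958
Part III: Y2 = -958; r = 958; squarings mod 1354: 751^1=751, 751^2=737, 751^4=215, 751^8=189, 751^16=517, 751^32=551, 751^64=305, 751^128=953, 751^256=1029, 751^512=13; 751^958 = 751^2 * 751^4 * 751^8 * 751^16 * 751^32 * 751^128 * 751^256 * 751^512 = 137 (mod 1354); answer 137

137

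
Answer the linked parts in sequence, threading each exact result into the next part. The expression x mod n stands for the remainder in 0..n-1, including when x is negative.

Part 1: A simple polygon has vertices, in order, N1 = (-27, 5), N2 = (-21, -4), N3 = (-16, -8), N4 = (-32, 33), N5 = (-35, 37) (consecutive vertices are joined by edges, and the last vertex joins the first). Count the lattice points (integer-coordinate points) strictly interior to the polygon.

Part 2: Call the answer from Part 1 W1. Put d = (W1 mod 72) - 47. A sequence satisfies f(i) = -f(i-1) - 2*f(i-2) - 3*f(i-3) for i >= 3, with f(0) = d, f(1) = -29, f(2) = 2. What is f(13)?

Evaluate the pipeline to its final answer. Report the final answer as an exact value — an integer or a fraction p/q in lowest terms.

Part 1: cross terms: (-27*-4 - -21*5)=213, (-21*-8 - -16*-4)=104, (-16*33 - -32*-8)=-784, (-32*37 - -35*33)=-29, (-35*5 - -27*37)=824; twice the area = |328| = 328; area = 164; boundary points = 3 + 1 + 1 + 1 + 8 = 14; strictly interior points = area - boundary/2 + 1 = 158; answer 158
Part 2: W1 = 158; d = -33; f(3) = -1*(2) - 2*(-29) - 3*(-33) = 155; iterating: f(3)=155, f(4)=-72, f(5)=-244, f(6)=-77, f(7)=781, f(8)=105, f(9)=-1436, f(10)=-1117, f(11)=3674, f(12)=2868, f(13)=-6865; answer -6865

-6865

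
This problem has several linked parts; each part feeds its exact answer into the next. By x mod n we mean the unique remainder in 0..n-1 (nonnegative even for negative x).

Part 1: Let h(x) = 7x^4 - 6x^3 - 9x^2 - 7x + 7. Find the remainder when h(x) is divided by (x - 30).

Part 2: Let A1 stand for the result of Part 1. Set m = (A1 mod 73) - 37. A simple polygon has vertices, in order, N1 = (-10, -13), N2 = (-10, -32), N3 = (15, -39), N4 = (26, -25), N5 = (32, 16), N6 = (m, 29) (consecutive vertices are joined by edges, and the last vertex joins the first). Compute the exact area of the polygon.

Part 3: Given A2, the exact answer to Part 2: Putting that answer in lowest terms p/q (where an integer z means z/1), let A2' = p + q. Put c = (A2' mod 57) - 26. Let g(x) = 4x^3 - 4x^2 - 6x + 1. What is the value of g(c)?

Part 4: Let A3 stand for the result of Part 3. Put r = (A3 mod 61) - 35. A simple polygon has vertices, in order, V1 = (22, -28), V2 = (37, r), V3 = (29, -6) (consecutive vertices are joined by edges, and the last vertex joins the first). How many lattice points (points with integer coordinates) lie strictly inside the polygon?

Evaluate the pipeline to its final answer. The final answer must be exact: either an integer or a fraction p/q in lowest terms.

37

Part 1: remainder = value at the root: 7*(30)^4 - 6*(30)^3 - 9*(30)^2 - 7*(30)^1 + 7 = (5670000) + (-162000) + (-8100) + (-210) + (7) = 5499697; answer 5499697
Part 2: A1 = 5499697; m = -14; cross terms: (-10*-32 - -10*-13)=190, (-10*-39 - 15*-32)=870, (15*-25 - 26*-39)=639, (26*16 - 32*-25)=1216, (32*29 - -14*16)=1152, (-14*-13 - -10*29)=472; twice the area = |4539| = 4539; area = 4539/2; answer 4539/2
Part 3: A2 = 4539/2; threaded value p + q = 4541; c = 12; 4*(12)^3 - 4*(12)^2 - 6*(12)^1 + 1 = (6912) + (-576) + (-72) + (1) = 6265; answer 6265
Part 4: A3 = 6265; r = 8; cross terms: (22*8 - 37*-28)=1212, (37*-6 - 29*8)=-454, (29*-28 - 22*-6)=-680; twice the area = |78| = 78; area = 39; boundary points = 3 + 2 + 1 = 6; strictly interior points = area - boundary/2 + 1 = 37; answer 37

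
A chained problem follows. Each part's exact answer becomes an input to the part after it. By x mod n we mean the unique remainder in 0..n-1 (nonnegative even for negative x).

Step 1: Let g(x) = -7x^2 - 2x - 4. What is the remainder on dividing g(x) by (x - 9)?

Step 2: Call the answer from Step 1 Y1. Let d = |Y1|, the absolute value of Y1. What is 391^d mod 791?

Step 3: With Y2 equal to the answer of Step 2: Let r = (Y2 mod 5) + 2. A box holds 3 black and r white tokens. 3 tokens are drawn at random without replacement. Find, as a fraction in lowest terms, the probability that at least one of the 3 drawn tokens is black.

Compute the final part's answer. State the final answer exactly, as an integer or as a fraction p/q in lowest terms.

Step 1: remainder = value at the root: -7*(9)^2 - 2*(9)^1 - 4 = (-567) + (-18) + (-4) = -589; answer -589
Step 2: Y1 = -589; d = 589; squarings mod 791: 391^1=391, 391^2=218, 391^4=64, 391^8=141, 391^16=106, 391^32=162, 391^64=141, 391^128=106, 391^256=162, 391^512=141; 391^589 = 391^1 * 391^4 * 391^8 * 391^64 * 391^512 = 174 (mod 791); answer 174
Step 3: Y2 = 174; r = 6; total draws C(9,3) = 84; complement C(6,3) = 20; favorable 84 - 20 = 64; P = 16/21; answer 16/21

16/21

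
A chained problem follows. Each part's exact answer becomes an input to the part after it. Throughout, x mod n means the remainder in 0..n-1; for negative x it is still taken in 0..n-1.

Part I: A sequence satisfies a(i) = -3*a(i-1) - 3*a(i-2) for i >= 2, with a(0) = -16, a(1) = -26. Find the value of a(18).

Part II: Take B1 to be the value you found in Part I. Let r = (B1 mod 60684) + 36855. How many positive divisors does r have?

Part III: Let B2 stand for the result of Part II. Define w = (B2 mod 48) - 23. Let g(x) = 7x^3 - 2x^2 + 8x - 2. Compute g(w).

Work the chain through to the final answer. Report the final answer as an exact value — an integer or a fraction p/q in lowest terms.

-2557

Part I: a(2) = -3*(-26) - 3*(-16) = 126; iterating: a(2)=126, a(3)=-300, a(4)=522, a(5)=-666, a(6)=432, a(7)=702, a(8)=-3402, a(9)=8100, a(10)=-14094, a(11)=17982, a(12)=-11664, a(13)=-18954, a(14)=91854, a(15)=-218700, a(16)=380538, a(17)=-485514, a(18)=314928; answer 314928
Part II: B1 = 314928; r = 48363; 48363 = 3 * 7^3 * 47; number of divisors = (1+1) * (3+1) * (1+1) = 16; answer 16
Part III: B2 = 16; w = -7; 7*(-7)^3 - 2*(-7)^2 + 8*(-7)^1 - 2 = (-2401) + (-98) + (-56) + (-2) = -2557; answer -2557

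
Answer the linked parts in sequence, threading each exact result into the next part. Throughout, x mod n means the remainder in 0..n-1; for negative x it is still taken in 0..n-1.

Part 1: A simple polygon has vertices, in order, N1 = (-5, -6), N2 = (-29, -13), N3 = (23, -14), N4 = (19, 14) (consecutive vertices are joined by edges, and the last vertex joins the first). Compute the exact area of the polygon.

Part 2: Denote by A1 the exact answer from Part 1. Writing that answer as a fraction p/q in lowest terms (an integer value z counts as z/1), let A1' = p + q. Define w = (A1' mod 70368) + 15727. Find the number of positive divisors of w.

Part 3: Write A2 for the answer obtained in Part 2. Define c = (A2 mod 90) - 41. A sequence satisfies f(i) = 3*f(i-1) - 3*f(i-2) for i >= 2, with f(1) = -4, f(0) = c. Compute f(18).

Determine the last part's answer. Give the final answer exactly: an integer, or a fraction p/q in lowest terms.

Part 1: cross terms: (-5*-13 - -29*-6)=-109, (-29*-14 - 23*-13)=705, (23*14 - 19*-14)=588, (19*-6 - -5*14)=-44; twice the area = |1140| = 1140; area = 570; answer 570
Part 2: A1 = 570; threaded value p + q = 571; w = 16298; 16298 = 2 * 29 * 281; number of divisors = (1+1) * (1+1) * (1+1) = 8; answer 8
Part 3: A2 = 8; c = -33; f(2) = 3*(-4) - 3*(-33) = 87; iterating: f(2)=87, f(3)=273, f(4)=558, f(5)=855, f(6)=891, f(7)=108, f(8)=-2349, f(9)=-7371, f(10)=-15066, f(11)=-23085, f(12)=-24057, f(13)=-2916, f(14)=63423, f(15)=199017, f(16)=406782, f(17)=623295, f(18)=649539; answer 649539

649539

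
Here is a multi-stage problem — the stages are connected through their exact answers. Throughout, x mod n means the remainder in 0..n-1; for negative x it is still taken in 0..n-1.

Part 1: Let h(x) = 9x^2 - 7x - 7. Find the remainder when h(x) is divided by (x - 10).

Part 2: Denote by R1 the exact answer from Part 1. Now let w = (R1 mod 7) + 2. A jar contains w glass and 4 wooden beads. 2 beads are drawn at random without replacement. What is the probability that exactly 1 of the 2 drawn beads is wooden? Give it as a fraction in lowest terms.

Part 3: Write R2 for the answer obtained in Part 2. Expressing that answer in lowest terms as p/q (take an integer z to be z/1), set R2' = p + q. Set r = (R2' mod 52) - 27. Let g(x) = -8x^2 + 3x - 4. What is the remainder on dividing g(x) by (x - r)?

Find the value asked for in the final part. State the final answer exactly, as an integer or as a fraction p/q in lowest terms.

Part 1: remainder = value at the root: 9*(10)^2 - 7*(10)^1 - 7 = (900) + (-70) + (-7) = 823; answer 823
Part 2: R1 = 823; w = 6; total draws C(10,2) = 45; favorable C(4,1)*C(6,1) = 24; P = 8/15; answer 8/15
Part 3: R2 = 8/15; threaded value p + q = 23; r = -4; remainder = value at the root: -8*(-4)^2 + 3*(-4)^1 - 4 = (-128) + (-12) + (-4) = -144; answer -144

-144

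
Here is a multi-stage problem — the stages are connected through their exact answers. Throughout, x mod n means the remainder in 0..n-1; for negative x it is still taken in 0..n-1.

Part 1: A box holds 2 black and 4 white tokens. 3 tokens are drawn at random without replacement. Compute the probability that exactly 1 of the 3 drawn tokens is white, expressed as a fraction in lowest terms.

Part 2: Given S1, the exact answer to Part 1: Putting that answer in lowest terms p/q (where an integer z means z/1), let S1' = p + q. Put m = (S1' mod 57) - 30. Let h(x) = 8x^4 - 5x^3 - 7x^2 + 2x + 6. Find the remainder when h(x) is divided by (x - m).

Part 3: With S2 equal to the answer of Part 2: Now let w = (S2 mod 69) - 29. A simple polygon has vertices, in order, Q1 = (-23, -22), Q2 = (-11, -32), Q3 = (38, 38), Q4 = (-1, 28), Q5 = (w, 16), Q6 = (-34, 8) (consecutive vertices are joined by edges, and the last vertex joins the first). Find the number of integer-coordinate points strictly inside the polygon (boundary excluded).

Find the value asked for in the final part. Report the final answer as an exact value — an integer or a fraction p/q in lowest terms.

1881

Part 1: total draws C(6,3) = 20; favorable C(4,1)*C(2,2) = 4; P = 1/5; answer 1/5
Part 2: S1 = 1/5; threaded value p + q = 6; m = -24; remainder = value at the root: 8*(-24)^4 - 5*(-24)^3 - 7*(-24)^2 + 2*(-24)^1 + 6 = (2654208) + (69120) + (-4032) + (-48) + (6) = 2719254; answer 2719254
Part 3: S2 = 2719254; w = 4; cross terms: (-23*-32 - -11*-22)=494, (-11*38 - 38*-32)=798, (38*28 - -1*38)=1102, (-1*16 - 4*28)=-128, (4*8 - -34*16)=576, (-34*-22 - -23*8)=932; twice the area = |3774| = 3774; area = 1887; boundary points = 2 + 7 + 1 + 1 + 2 + 1 = 14; strictly interior points = area - boundary/2 + 1 = 1881; answer 1881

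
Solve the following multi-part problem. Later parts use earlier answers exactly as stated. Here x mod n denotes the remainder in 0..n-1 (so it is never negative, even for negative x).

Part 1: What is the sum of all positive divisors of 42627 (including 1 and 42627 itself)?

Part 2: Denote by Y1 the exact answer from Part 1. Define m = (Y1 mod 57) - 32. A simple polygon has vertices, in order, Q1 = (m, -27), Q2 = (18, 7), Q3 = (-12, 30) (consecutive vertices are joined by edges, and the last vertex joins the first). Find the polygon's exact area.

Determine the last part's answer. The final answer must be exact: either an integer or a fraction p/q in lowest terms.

Part 1: 42627 = 3 * 13 * 1093; sigma = (1 + 3) * (1 + 13) * (1 + 1093) = 4 * 14 * 1094 = 61264; answer 61264
Part 2: Y1 = 61264; m = 14; cross terms: (14*7 - 18*-27)=584, (18*30 - -12*7)=624, (-12*-27 - 14*30)=-96; twice the area = |1112| = 1112; area = 556; answer 556

556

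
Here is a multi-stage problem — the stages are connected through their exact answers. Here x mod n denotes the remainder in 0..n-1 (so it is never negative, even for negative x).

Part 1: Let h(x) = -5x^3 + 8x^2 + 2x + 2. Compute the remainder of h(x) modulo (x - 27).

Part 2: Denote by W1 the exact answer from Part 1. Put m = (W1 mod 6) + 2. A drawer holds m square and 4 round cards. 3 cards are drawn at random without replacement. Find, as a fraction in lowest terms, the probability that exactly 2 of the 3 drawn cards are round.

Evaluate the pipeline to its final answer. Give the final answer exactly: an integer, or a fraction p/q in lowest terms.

14/55

Part 1: remainder = value at the root: -5*(27)^3 + 8*(27)^2 + 2*(27)^1 + 2 = (-98415) + (5832) + (54) + (2) = -92527; answer -92527
Part 2: W1 = -92527; m = 7; total draws C(11,3) = 165; favorable C(4,2)*C(7,1) = 42; P = 14/55; answer 14/55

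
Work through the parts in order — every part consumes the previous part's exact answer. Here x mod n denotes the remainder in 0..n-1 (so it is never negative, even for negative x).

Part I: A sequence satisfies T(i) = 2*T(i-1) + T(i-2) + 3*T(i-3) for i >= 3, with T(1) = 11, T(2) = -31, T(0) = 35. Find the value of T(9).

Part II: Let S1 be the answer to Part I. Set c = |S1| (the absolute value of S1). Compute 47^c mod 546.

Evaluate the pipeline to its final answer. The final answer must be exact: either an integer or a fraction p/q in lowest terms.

Part I: T(3) = 2*(-31) + 1*(11) + 3*(35) = 54; iterating: T(3)=54, T(4)=110, T(5)=181, T(6)=634, T(7)=1779, T(8)=4735, T(9)=13151; answer 13151
Part II: S1 = 13151; c = 13151; squarings mod 546: 47^1=47, 47^2=25, 47^4=79, 47^8=235, 47^16=79, 47^32=235, 47^64=79, 47^128=235, 47^256=79, 47^512=235, 47^1024=79, 47^2048=235, 47^4096=79, 47^8192=235; 47^13151 = 47^1 * 47^2 * 47^4 * 47^8 * 47^16 * 47^64 * 47^256 * 47^512 * 47^4096 * 47^8192 = 395 (mod 546); answer 395

395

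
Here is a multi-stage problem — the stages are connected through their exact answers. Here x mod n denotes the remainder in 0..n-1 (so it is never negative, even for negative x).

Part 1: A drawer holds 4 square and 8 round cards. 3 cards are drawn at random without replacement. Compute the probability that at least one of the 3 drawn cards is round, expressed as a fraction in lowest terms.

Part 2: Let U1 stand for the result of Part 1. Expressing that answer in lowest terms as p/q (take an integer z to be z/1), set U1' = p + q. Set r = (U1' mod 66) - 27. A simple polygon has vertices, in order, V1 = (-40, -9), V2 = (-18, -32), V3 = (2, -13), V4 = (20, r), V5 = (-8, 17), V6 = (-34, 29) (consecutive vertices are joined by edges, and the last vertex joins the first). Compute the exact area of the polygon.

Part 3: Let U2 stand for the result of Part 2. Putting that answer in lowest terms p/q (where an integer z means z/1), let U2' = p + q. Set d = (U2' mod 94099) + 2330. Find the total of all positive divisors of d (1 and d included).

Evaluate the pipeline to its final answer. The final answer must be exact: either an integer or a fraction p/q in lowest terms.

5394

Part 1: total draws C(12,3) = 220; complement C(4,3) = 4; favorable 220 - 4 = 216; P = 54/55; answer 54/55
Part 2: U1 = 54/55; threaded value p + q = 109; r = 16; cross terms: (-40*-32 - -18*-9)=1118, (-18*-13 - 2*-32)=298, (2*16 - 20*-13)=292, (20*17 - -8*16)=468, (-8*29 - -34*17)=346, (-34*-9 - -40*29)=1466; twice the area = |3988| = 3988; area = 1994; answer 1994
Part 3: U2 = 1994; threaded value p + q = 1995; d = 4325; 4325 = 5^2 * 173; sigma = (1 + 5 + 25) * (1 + 173) = 31 * 174 = 5394; answer 5394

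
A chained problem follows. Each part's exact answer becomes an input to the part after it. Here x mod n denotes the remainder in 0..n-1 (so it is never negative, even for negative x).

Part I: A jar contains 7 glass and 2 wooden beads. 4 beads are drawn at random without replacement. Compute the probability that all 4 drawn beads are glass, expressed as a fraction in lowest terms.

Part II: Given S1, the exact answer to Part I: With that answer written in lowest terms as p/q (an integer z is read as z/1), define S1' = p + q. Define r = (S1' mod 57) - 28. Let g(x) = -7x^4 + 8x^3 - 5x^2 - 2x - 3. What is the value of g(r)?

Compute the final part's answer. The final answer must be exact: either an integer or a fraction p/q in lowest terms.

Part I: total draws C(9,4) = 126; favorable C(7,4) = 35; P = 5/18; answer 5/18
Part II: S1 = 5/18; threaded value p + q = 23; r = -5; -7*(-5)^4 + 8*(-5)^3 - 5*(-5)^2 - 2*(-5)^1 - 3 = (-4375) + (-1000) + (-125) + (10) + (-3) = -5493; answer -5493

-5493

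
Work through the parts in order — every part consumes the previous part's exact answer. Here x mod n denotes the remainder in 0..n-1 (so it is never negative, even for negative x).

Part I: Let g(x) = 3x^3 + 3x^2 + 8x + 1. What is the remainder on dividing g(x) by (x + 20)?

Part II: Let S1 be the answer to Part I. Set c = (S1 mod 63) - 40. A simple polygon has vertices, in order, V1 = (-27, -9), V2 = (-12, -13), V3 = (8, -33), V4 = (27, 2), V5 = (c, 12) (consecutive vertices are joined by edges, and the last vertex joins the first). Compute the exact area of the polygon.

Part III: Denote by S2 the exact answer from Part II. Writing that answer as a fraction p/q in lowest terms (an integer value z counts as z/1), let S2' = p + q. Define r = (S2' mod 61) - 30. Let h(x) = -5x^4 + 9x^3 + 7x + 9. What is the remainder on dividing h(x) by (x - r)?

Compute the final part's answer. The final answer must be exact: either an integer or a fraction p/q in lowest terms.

Part I: remainder = value at the root: 3*(-20)^3 + 3*(-20)^2 + 8*(-20)^1 + 1 = (-24000) + (1200) + (-160) + (1) = -22959; answer -22959
Part II: S1 = -22959; c = -4; cross terms: (-27*-13 - -12*-9)=243, (-12*-33 - 8*-13)=500, (8*2 - 27*-33)=907, (27*12 - -4*2)=332, (-4*-9 - -27*12)=360; twice the area = |2342| = 2342; area = 1171; answer 1171
Part III: S2 = 1171; threaded value p + q = 1172; r = -17; remainder = value at the root: -5*(-17)^4 + 9*(-17)^3 + 7*(-17)^1 + 9 = (-417605) + (-44217) + (-119) + (9) = -461932; answer -461932

-461932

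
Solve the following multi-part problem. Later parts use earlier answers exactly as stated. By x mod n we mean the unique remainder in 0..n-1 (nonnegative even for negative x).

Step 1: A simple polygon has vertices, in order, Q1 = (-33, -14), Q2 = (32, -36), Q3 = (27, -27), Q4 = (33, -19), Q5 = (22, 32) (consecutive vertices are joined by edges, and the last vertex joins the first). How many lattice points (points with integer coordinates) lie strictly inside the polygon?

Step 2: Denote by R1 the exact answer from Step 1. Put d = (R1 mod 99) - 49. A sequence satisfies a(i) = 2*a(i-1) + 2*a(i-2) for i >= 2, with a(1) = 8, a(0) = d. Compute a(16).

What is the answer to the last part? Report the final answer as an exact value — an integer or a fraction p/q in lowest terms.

107760128

Step 1: cross terms: (-33*-36 - 32*-14)=1636, (32*-27 - 27*-36)=108, (27*-19 - 33*-27)=378, (33*32 - 22*-19)=1474, (22*-14 - -33*32)=748; twice the area = |4344| = 4344; area = 2172; boundary points = 1 + 1 + 2 + 1 + 1 = 6; strictly interior points = area - boundary/2 + 1 = 2170; answer 2170
Step 2: R1 = 2170; d = 42; a(2) = 2*(8) + 2*(42) = 100; iterating: a(2)=100, a(3)=216, a(4)=632, a(5)=1696, a(6)=4656, a(7)=12704, a(8)=34720, a(9)=94848, a(10)=259136, a(11)=707968, a(12)=1934208, a(13)=5284352, a(14)=14437120, a(15)=39442944, a(16)=107760128; answer 107760128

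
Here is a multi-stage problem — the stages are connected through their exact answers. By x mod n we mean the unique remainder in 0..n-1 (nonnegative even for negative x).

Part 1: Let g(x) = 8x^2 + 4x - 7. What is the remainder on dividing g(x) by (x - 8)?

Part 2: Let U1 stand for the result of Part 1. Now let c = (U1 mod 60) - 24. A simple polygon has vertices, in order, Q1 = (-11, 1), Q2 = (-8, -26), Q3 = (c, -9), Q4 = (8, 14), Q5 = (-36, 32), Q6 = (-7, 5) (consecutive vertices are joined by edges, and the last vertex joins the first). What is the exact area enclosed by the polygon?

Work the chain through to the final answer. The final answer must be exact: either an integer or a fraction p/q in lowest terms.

Part 1: remainder = value at the root: 8*(8)^2 + 4*(8)^1 - 7 = (512) + (32) + (-7) = 537; answer 537
Part 2: U1 = 537; c = 33; cross terms: (-11*-26 - -8*1)=294, (-8*-9 - 33*-26)=930, (33*14 - 8*-9)=534, (8*32 - -36*14)=760, (-36*5 - -7*32)=44, (-7*1 - -11*5)=48; twice the area = |2610| = 2610; area = 1305; answer 1305

1305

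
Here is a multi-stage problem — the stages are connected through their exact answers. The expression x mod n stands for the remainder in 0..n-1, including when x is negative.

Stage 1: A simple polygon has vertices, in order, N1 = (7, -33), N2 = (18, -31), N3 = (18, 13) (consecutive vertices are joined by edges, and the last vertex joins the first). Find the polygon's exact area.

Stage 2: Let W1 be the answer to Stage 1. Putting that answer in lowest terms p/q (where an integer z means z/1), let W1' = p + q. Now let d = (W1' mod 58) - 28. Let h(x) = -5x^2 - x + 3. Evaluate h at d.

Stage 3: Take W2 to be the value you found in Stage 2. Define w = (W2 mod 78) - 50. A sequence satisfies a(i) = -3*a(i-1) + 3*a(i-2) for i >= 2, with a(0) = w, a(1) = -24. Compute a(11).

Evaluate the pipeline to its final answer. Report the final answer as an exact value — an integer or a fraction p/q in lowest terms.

-14994801

Stage 1: cross terms: (7*-31 - 18*-33)=377, (18*13 - 18*-31)=792, (18*-33 - 7*13)=-685; twice the area = |484| = 484; area = 242; answer 242
Stage 2: W1 = 242; threaded value p + q = 243; d = -17; -5*(-17)^2 - 1*(-17)^1 + 3 = (-1445) + (17) + (3) = -1425; answer -1425
Stage 3: W2 = -1425; w = 7; a(2) = -3*(-24) + 3*(7) = 93; iterating: a(2)=93, a(3)=-351, a(4)=1332, a(5)=-5049, a(6)=19143, a(7)=-72576, a(8)=275157, a(9)=-1043199, a(10)=3955068, a(11)=-14994801; answer -14994801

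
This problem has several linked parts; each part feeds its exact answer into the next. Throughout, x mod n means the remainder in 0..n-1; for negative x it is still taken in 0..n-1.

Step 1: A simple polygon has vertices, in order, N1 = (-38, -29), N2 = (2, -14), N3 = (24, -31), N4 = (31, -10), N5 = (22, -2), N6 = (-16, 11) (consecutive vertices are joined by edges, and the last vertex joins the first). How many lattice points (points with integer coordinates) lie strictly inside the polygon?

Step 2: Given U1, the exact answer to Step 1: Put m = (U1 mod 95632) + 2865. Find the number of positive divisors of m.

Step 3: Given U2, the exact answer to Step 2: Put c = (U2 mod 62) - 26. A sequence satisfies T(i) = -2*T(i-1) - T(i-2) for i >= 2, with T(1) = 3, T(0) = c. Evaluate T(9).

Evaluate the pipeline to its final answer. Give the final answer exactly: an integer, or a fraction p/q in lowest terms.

Step 1: cross terms: (-38*-14 - 2*-29)=590, (2*-31 - 24*-14)=274, (24*-10 - 31*-31)=721, (31*-2 - 22*-10)=158, (22*11 - -16*-2)=210, (-16*-29 - -38*11)=882; twice the area = |2835| = 2835; area = 2835/2; boundary points = 5 + 1 + 7 + 1 + 1 + 2 = 17; strictly interior points = area - boundary/2 + 1 = 1410; answer 1410
Step 2: U1 = 1410; m = 4275; 4275 = 3^2 * 5^2 * 19; number of divisors = (2+1) * (2+1) * (1+1) = 18; answer 18
Step 3: U2 = 18; c = -8; T(2) = -2*(3) - 1*(-8) = 2; iterating: T(2)=2, T(3)=-7, T(4)=12, T(5)=-17, T(6)=22, T(7)=-27, T(8)=32, T(9)=-37; answer -37

-37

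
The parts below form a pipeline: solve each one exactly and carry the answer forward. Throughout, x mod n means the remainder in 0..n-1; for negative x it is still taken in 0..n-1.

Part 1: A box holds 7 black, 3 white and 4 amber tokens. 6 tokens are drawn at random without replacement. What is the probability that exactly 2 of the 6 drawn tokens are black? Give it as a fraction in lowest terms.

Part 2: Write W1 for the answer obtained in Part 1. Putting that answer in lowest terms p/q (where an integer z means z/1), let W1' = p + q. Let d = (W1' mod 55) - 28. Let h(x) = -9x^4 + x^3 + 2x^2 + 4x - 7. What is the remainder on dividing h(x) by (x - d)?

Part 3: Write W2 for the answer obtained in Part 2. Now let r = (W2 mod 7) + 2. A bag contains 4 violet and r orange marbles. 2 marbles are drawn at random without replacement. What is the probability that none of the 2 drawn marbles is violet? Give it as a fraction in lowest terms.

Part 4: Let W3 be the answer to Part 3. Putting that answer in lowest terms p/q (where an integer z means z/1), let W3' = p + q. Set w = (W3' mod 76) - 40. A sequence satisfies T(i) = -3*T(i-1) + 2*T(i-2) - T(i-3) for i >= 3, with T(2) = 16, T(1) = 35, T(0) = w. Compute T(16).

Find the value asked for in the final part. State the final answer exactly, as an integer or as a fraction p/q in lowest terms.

Part 1: total draws C(14,6) = 3003; favorable C(7,2)*C(7,4) = 735; P = 35/143; answer 35/143
Part 2: W1 = 35/143; threaded value p + q = 178; d = -15; remainder = value at the root: -9*(-15)^4 + 1*(-15)^3 + 2*(-15)^2 + 4*(-15)^1 - 7 = (-455625) + (-3375) + (450) + (-60) + (-7) = -458617; answer -458617
Part 3: W2 = -458617; r = 4; total draws C(8,2) = 28; favorable C(4,2) = 6; P = 3/14; answer 3/14
Part 4: W3 = 3/14; threaded value p + q = 17; w = -23; T(3) = -3*(16) + 2*(35) - 1*(-23) = 45; iterating: T(3)=45, T(4)=-138, T(5)=488, T(6)=-1785, T(7)=6469, T(8)=-23465, T(9)=85118, T(10)=-308753, T(11)=1119960, T(12)=-4062504, T(13)=14736185, T(14)=-53453523, T(15)=193895443, T(16)=-703329560; answer -703329560

-703329560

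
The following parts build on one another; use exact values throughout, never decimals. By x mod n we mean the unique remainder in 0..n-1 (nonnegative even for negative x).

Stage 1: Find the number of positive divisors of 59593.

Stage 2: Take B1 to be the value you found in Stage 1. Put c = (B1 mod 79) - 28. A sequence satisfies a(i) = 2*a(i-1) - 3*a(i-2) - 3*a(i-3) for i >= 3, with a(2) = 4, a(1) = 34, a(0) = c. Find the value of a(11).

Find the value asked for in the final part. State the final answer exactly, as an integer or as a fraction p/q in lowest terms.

Stage 1: 59593 = 23 * 2591; number of divisors = (1+1) * (1+1) = 4; answer 4
Stage 2: B1 = 4; c = -24; a(3) = 2*(4) - 3*(34) - 3*(-24) = -22; iterating: a(3)=-22, a(4)=-158, a(5)=-262, a(6)=16, a(7)=1292, a(8)=3322, a(9)=2720, a(10)=-8402, a(11)=-34930; answer -34930

-34930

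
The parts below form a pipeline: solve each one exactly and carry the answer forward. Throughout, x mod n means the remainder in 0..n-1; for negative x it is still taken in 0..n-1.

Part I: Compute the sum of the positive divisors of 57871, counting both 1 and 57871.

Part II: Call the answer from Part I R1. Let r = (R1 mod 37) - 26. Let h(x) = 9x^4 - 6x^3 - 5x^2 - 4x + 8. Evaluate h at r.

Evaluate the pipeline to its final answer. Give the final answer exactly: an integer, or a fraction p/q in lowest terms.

Part I: 57871 = 11 * 5261; sigma = (1 + 11) * (1 + 5261) = 12 * 5262 = 63144; answer 63144
Part II: R1 = 63144; r = -4; 9*(-4)^4 - 6*(-4)^3 - 5*(-4)^2 - 4*(-4)^1 + 8 = (2304) + (384) + (-80) + (16) + (8) = 2632; answer 2632

2632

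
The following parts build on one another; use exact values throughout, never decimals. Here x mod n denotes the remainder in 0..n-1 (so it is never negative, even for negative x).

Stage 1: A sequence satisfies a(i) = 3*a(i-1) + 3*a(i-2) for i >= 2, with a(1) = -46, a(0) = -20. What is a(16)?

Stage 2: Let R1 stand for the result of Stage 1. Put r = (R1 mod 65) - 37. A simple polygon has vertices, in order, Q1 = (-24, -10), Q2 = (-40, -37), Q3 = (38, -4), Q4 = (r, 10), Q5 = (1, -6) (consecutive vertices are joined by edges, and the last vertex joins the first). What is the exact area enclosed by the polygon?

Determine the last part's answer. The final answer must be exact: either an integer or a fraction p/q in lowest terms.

Stage 1: a(2) = 3*(-46) + 3*(-20) = -198; iterating: a(2)=-198, a(3)=-732, a(4)=-2790, a(5)=-10566, a(6)=-40068, a(7)=-151902, a(8)=-575910, a(9)=-2183436, a(10)=-8278038, a(11)=-31384422, a(12)=-118987380, a(13)=-451115406, a(14)=-1710308358, a(15)=-6484271292, a(16)=-24583738950; answer -24583738950
Stage 2: R1 = -24583738950; r = -2; cross terms: (-24*-37 - -40*-10)=488, (-40*-4 - 38*-37)=1566, (38*10 - -2*-4)=372, (-2*-6 - 1*10)=2, (1*-10 - -24*-6)=-154; twice the area = |2274| = 2274; area = 1137; answer 1137

1137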